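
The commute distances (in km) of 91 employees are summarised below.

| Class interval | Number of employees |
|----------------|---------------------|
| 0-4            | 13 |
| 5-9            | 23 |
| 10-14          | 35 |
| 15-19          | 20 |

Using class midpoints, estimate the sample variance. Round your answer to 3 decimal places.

23.822

Midpoints: 2, 7, 12, 17
n = 91, Σfm = 947, mean = 10.4066
Σfm² = 11999
Σf(m − x̄)² = Σfm² − (Σfm)²/n = 11999 − 947²/91 = 2143.9560
Sample variance = 2143.9560 / 90 = 23.8217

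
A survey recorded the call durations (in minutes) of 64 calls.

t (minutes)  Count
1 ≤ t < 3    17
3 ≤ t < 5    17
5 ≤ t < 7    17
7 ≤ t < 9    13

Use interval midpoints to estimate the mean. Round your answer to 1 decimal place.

Midpoints: 2, 4, 6, 8
Σfm = 17×2 + 17×4 + 17×6 + 13×8 = 308
n = Σf = 64
Mean = 308 / 64 = 4.8125

4.8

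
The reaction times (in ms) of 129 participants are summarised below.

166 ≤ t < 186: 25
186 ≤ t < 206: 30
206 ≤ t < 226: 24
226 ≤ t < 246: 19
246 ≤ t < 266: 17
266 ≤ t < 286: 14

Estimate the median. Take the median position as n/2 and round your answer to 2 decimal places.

Cumulative frequencies: 25, 55, 79, 98, 115, 129
n = 129; position = n/2 = 64.5.
This falls in the class 206 ≤ t < 226: L = 206, F = 55, f = 24, h = 20.
Median ≈ 206 + ((64.5 − 55) / 24) × 20 = 213.9167

213.92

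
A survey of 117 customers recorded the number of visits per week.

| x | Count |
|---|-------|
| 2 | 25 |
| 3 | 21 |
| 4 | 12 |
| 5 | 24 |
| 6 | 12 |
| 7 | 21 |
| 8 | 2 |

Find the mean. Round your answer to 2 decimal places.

Values: 2, 3, 4, 5, 6, 7, 8
Σfx = 25×2 + 21×3 + 12×4 + 24×5 + 12×6 + 21×7 + 2×8 = 516
n = Σf = 117
Mean = 516 / 117 = 4.4103

4.41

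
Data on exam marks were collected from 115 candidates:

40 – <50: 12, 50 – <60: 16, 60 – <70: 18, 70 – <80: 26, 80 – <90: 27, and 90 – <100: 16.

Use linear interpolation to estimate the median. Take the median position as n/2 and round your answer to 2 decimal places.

Cumulative frequencies: 12, 28, 46, 72, 99, 115
n = 115; position = n/2 = 57.5.
This falls in the class 70 – <80: L = 70, F = 46, f = 26, h = 10.
Median ≈ 70 + ((57.5 − 46) / 26) × 10 = 74.4231

74.42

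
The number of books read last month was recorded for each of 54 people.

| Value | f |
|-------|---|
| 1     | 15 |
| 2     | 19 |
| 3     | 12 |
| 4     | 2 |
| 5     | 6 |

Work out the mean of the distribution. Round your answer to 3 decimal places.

Values: 1, 2, 3, 4, 5
Σfx = 15×1 + 19×2 + 12×3 + 2×4 + 6×5 = 127
n = Σf = 54
Mean = 127 / 54 = 2.3519

2.352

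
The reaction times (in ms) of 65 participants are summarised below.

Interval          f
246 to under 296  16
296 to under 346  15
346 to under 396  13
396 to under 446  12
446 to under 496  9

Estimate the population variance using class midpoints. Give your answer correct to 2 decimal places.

Midpoints: 271, 321, 371, 421, 471
n = 65, Σfm = 23265, mean = 357.9231
Σfm² = 8633465
Σf(m − x̄)² = Σfm² − (Σfm)²/n = 8633465 − 23265²/65 = 306384.6154
Population variance = 306384.6154 / 65 = 4713.6095

4713.61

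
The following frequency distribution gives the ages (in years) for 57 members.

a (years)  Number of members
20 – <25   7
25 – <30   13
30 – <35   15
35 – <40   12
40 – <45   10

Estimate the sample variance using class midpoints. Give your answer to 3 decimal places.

Midpoints: 22.5, 27.5, 32.5, 37.5, 42.5
n = 57, Σfm = 1877.5, mean = 32.9386
Σfm² = 64156.25
Σf(m − x̄)² = Σfm² − (Σfm)²/n = 64156.25 − 1877.5²/57 = 2314.0351
Sample variance = 2314.0351 / 56 = 41.3221

41.322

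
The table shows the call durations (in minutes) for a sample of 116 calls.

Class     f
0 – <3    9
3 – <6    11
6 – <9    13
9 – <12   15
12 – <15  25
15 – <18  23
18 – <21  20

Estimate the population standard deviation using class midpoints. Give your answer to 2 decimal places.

Midpoints: 1.5, 4.5, 7.5, 10.5, 13.5, 16.5, 19.5
n = 116, Σfm = 1425, mean = 12.2845
Σfm² = 21051
Σf(m − x̄)² = Σfm² − (Σfm)²/n = 21051 − 1425²/116 = 3545.6121
Population variance = 3545.6121 / 116 = 30.5656
Standard deviation = √30.5656 = 5.5286

5.53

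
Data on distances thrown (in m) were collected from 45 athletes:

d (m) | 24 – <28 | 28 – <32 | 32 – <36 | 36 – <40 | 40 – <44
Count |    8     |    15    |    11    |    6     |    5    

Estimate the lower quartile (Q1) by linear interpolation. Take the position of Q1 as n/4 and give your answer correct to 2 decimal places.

Cumulative frequencies: 8, 23, 34, 40, 45
n = 45; position = n/4 = 11.25.
This falls in the class 28 – <32: L = 28, F = 8, f = 15, h = 4.
Lower quartile ≈ 28 + ((11.25 − 8) / 15) × 4 = 28.8667

28.87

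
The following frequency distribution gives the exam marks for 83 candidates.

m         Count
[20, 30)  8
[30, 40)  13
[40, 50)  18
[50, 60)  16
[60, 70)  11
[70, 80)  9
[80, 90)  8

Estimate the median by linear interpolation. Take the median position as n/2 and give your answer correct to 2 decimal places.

Cumulative frequencies: 8, 21, 39, 55, 66, 75, 83
n = 83; position = n/2 = 41.5.
This falls in the class [50, 60): L = 50, F = 39, f = 16, h = 10.
Median ≈ 50 + ((41.5 − 39) / 16) × 10 = 51.5625

51.56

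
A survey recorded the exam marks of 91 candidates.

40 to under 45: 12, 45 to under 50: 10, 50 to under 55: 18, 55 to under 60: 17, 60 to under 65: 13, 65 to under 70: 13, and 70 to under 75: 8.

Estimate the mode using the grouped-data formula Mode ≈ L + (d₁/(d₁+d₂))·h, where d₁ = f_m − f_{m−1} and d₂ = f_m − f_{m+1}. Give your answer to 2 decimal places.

Modal class: 50 to under 55 (highest frequency 18).
d₁ = 18 − 10 = 8, d₂ = 18 − 17 = 1
Mode ≈ 50 + (8/(8+1)) × 5 = 50 + 4.4444 = 54.4444

54.44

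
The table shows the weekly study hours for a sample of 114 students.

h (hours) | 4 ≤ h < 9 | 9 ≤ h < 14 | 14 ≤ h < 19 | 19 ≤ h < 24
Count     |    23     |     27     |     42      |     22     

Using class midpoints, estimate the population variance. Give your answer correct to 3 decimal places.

Midpoints: 6.5, 11.5, 16.5, 21.5
n = 114, Σfm = 1626, mean = 14.2632
Σfm² = 26146.5
Σf(m − x̄)² = Σfm² − (Σfm)²/n = 26146.5 − 1626²/114 = 2954.6053
Population variance = 2954.6053 / 114 = 25.9176

25.918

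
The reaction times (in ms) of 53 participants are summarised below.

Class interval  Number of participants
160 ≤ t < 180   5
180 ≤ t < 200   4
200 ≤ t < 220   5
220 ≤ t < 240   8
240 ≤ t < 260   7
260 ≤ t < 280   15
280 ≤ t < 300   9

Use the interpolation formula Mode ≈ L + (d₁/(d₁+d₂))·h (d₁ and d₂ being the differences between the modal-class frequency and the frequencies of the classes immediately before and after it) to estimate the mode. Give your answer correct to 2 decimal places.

Modal class: 260 ≤ t < 280 (highest frequency 15).
d₁ = 15 − 7 = 8, d₂ = 15 − 9 = 6
Mode ≈ 260 + (8/(8+6)) × 20 = 260 + 11.4286 = 271.4286

271.43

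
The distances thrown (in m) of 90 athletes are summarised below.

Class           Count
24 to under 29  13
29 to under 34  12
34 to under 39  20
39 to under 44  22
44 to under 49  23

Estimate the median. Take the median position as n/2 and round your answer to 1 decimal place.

39.0

Cumulative frequencies: 13, 25, 45, 67, 90
n = 90; position = n/2 = 45.
This falls in the class 34 to under 39: L = 34, F = 25, f = 20, h = 5.
Median ≈ 34 + ((45 − 25) / 20) × 5 = 39.0000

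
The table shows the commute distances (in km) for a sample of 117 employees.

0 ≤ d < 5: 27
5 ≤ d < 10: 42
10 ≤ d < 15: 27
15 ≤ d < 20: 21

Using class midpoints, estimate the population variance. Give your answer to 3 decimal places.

Midpoints: 2.5, 7.5, 12.5, 17.5
n = 117, Σfm = 1087.5, mean = 9.2949
Σfm² = 13181.25
Σf(m − x̄)² = Σfm² − (Σfm)²/n = 13181.25 − 1087.5²/117 = 3073.0769
Population variance = 3073.0769 / 117 = 26.2656

26.266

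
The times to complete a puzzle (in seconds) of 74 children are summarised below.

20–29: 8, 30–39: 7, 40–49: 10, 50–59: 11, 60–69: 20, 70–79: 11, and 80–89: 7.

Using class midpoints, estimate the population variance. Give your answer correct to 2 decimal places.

Midpoints: 24.5, 34.5, 44.5, 54.5, 64.5, 74.5, 84.5
n = 74, Σfm = 4183, mean = 56.5270
Σfm² = 259848.5
Σf(m − x̄)² = Σfm² − (Σfm)²/n = 259848.5 − 4183²/74 = 23395.9459
Population variance = 23395.9459 / 74 = 316.1614

316.16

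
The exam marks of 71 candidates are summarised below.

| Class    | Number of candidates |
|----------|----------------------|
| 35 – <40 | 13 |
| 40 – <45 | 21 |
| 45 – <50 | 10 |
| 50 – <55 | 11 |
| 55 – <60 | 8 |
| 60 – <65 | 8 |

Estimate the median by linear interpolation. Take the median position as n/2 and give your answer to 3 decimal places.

45.750

Cumulative frequencies: 13, 34, 44, 55, 63, 71
n = 71; position = n/2 = 35.5.
This falls in the class 45 – <50: L = 45, F = 34, f = 10, h = 5.
Median ≈ 45 + ((35.5 − 34) / 10) × 5 = 45.7500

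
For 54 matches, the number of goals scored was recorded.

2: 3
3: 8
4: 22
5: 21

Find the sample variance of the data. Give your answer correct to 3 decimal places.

Values: 2, 3, 4, 5
n = 54, Σfx = 223, mean = 4.1296
Σfx² = 961
Σf(x − x̄)² = Σfx² − (Σfx)²/n = 961 − 223²/54 = 40.0926
Sample variance = 40.0926 / 53 = 0.7565

0.756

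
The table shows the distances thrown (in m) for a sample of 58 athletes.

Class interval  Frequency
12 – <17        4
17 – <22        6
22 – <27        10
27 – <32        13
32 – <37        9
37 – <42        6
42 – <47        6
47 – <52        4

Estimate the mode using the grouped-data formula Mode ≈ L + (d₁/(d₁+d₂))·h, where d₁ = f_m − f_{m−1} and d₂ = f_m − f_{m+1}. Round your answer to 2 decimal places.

29.14

Modal class: 27 – <32 (highest frequency 13).
d₁ = 13 − 10 = 3, d₂ = 13 − 9 = 4
Mode ≈ 27 + (3/(3+4)) × 5 = 27 + 2.1429 = 29.1429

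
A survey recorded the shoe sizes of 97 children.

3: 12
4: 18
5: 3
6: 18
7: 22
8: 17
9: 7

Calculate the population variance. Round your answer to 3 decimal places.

3.463

Values: 3, 4, 5, 6, 7, 8, 9
n = 97, Σfx = 584, mean = 6.0206
Σfx² = 3852
Σf(x − x̄)² = Σfx² − (Σfx)²/n = 3852 − 584²/97 = 335.9588
Population variance = 335.9588 / 97 = 3.4635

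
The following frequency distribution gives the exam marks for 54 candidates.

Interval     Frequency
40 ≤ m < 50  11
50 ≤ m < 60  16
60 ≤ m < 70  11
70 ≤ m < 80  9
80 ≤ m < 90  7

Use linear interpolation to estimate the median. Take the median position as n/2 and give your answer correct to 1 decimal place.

60.0

Cumulative frequencies: 11, 27, 38, 47, 54
n = 54; position = n/2 = 27.
This falls in the class 50 ≤ m < 60: L = 50, F = 11, f = 16, h = 10.
Median ≈ 50 + ((27 − 11) / 16) × 10 = 60.0000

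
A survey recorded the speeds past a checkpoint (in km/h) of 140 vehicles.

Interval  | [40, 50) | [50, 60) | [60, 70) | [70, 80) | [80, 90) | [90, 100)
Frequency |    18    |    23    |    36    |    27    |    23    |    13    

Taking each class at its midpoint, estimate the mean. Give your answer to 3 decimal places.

68.786

Midpoints: 45, 55, 65, 75, 85, 95
Σfm = 18×45 + 23×55 + 36×65 + 27×75 + 23×85 + 13×95 = 9630
n = Σf = 140
Mean = 9630 / 140 = 68.7857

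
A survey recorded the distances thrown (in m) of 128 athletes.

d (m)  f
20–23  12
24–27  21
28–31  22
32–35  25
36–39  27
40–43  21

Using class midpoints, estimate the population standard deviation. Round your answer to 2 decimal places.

Midpoints: 21.5, 25.5, 29.5, 33.5, 37.5, 41.5
n = 128, Σfm = 4164, mean = 32.5312
Σfm² = 140540
Σf(m − x̄)² = Σfm² − (Σfm)²/n = 140540 − 4164²/128 = 5079.8750
Population variance = 5079.8750 / 128 = 39.6865
Standard deviation = √39.6865 = 6.2997

6.30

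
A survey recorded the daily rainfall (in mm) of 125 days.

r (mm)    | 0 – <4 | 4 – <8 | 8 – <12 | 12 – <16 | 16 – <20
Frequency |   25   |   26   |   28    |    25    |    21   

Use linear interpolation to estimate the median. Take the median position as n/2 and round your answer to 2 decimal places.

9.64

Cumulative frequencies: 25, 51, 79, 104, 125
n = 125; position = n/2 = 62.5.
This falls in the class 8 – <12: L = 8, F = 51, f = 28, h = 4.
Median ≈ 8 + ((62.5 − 51) / 28) × 4 = 9.6429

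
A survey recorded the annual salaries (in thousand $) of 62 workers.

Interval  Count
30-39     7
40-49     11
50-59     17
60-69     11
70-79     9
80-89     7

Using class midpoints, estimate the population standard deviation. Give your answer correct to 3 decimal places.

Midpoints: 34.5, 44.5, 54.5, 64.5, 74.5, 84.5
n = 62, Σfm = 3629, mean = 58.5323
Σfm² = 226305.5
Σf(m − x̄)² = Σfm² − (Σfm)²/n = 226305.5 − 3629²/62 = 13891.9355
Population variance = 13891.9355 / 62 = 224.0635
Standard deviation = √224.0635 = 14.9687

14.969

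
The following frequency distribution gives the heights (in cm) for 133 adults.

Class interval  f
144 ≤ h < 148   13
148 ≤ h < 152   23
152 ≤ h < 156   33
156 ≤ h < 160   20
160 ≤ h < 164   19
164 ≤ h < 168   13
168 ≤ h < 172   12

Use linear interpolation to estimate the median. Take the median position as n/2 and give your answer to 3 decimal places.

155.697

Cumulative frequencies: 13, 36, 69, 89, 108, 121, 133
n = 133; position = n/2 = 66.5.
This falls in the class 152 ≤ h < 156: L = 152, F = 36, f = 33, h = 4.
Median ≈ 152 + ((66.5 − 36) / 33) × 4 = 155.6970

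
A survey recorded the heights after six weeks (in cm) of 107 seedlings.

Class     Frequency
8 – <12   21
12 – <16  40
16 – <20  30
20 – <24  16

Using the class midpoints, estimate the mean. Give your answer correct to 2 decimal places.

15.53

Midpoints: 10, 14, 18, 22
Σfm = 21×10 + 40×14 + 30×18 + 16×22 = 1662
n = Σf = 107
Mean = 1662 / 107 = 15.5327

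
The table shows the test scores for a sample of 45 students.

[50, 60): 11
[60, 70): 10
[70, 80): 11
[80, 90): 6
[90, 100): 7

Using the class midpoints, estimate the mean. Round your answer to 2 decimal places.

Midpoints: 55, 65, 75, 85, 95
Σfm = 11×55 + 10×65 + 11×75 + 6×85 + 7×95 = 3255
n = Σf = 45
Mean = 3255 / 45 = 72.3333

72.33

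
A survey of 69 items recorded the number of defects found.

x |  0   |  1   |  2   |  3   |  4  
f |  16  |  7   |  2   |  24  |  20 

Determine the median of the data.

Cumulative frequencies: 16, 23, 25, 49, 69
n = 69, so the median is the value in position (n+1)/2 = 35.
Position 35 falls at value 3.

3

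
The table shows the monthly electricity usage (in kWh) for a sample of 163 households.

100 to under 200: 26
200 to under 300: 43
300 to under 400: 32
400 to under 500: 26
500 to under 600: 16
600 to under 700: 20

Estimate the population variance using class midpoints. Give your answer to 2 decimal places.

Midpoints: 150, 250, 350, 450, 550, 650
n = 163, Σfm = 59350, mean = 364.1104
Σfm² = 25747500
Σf(m − x̄)² = Σfm² − (Σfm)²/n = 25747500 − 59350²/163 = 4137546.0123
Population variance = 4137546.0123 / 163 = 25383.7179

25383.72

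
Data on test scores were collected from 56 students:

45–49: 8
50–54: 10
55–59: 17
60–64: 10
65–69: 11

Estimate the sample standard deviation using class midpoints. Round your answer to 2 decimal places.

6.58

Midpoints: 47, 52, 57, 62, 67
n = 56, Σfm = 3222, mean = 57.5357
Σfm² = 187764
Σf(m − x̄)² = Σfm² − (Σfm)²/n = 187764 − 3222²/56 = 2383.9286
Sample variance = 2383.9286 / 55 = 43.3442
Standard deviation = √43.3442 = 6.5836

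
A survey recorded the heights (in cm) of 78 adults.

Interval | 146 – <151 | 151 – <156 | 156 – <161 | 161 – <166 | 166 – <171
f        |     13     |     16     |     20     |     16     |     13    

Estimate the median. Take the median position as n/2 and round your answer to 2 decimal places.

158.50

Cumulative frequencies: 13, 29, 49, 65, 78
n = 78; position = n/2 = 39.
This falls in the class 156 – <161: L = 156, F = 29, f = 20, h = 5.
Median ≈ 156 + ((39 − 29) / 20) × 5 = 158.5000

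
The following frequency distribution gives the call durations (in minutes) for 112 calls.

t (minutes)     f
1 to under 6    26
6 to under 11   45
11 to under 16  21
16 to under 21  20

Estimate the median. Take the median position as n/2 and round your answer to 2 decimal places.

Cumulative frequencies: 26, 71, 92, 112
n = 112; position = n/2 = 56.
This falls in the class 6 to under 11: L = 6, F = 26, f = 45, h = 5.
Median ≈ 6 + ((56 − 26) / 45) × 5 = 9.3333

9.33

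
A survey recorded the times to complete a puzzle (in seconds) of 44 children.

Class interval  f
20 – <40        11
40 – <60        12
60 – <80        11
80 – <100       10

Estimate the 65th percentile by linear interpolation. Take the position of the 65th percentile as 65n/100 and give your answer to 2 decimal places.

Cumulative frequencies: 11, 23, 34, 44
n = 44; position = 65n/100 = 28.6.
This falls in the class 60 – <80: L = 60, F = 23, f = 11, h = 20.
65th percentile ≈ 60 + ((28.6 − 23) / 11) × 20 = 70.1818

70.18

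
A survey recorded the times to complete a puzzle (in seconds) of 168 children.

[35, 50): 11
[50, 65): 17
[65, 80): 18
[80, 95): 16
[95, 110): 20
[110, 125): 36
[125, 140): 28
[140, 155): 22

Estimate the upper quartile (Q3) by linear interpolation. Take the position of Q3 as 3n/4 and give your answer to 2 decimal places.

129.29

Cumulative frequencies: 11, 28, 46, 62, 82, 118, 146, 168
n = 168; position = 3n/4 = 126.
This falls in the class [125, 140): L = 125, F = 118, f = 28, h = 15.
Upper quartile ≈ 125 + ((126 − 118) / 28) × 15 = 129.2857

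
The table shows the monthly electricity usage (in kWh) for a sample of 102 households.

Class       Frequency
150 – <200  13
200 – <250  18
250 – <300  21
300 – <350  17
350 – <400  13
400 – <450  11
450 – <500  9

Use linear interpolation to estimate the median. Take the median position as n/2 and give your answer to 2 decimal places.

297.62

Cumulative frequencies: 13, 31, 52, 69, 82, 93, 102
n = 102; position = n/2 = 51.
This falls in the class 250 – <300: L = 250, F = 31, f = 21, h = 50.
Median ≈ 250 + ((51 − 31) / 21) × 50 = 297.6190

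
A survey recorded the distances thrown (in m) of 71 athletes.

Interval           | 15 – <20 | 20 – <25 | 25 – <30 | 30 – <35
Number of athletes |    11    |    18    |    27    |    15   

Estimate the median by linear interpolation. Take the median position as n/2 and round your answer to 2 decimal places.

26.20

Cumulative frequencies: 11, 29, 56, 71
n = 71; position = n/2 = 35.5.
This falls in the class 25 – <30: L = 25, F = 29, f = 27, h = 5.
Median ≈ 25 + ((35.5 − 29) / 27) × 5 = 26.2037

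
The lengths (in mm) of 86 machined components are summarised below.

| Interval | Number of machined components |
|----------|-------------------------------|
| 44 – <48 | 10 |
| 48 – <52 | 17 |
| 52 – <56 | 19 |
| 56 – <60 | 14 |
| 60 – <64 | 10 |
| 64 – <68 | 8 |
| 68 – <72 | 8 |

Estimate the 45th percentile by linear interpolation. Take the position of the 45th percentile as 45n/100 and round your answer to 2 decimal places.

Cumulative frequencies: 10, 27, 46, 60, 70, 78, 86
n = 86; position = 45n/100 = 38.7.
This falls in the class 52 – <56: L = 52, F = 27, f = 19, h = 4.
45th percentile ≈ 52 + ((38.7 − 27) / 19) × 4 = 54.4632

54.46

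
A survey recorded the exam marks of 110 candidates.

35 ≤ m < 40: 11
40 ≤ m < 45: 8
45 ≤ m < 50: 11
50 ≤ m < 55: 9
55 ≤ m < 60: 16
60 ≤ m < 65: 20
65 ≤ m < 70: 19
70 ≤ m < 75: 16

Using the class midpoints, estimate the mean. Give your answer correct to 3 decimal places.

57.818

Midpoints: 37.5, 42.5, 47.5, 52.5, 57.5, 62.5, 67.5, 72.5
Σfm = 11×37.5 + 8×42.5 + 11×47.5 + 9×52.5 + 16×57.5 + 20×62.5 + 19×67.5 + 16×72.5 = 6360
n = Σf = 110
Mean = 6360 / 110 = 57.8182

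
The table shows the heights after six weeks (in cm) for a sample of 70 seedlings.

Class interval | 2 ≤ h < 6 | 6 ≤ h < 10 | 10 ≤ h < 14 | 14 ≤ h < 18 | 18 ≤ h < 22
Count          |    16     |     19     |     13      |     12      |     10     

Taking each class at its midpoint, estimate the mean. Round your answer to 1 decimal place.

10.9

Midpoints: 4, 8, 12, 16, 20
Σfm = 16×4 + 19×8 + 13×12 + 12×16 + 10×20 = 764
n = Σf = 70
Mean = 764 / 70 = 10.9143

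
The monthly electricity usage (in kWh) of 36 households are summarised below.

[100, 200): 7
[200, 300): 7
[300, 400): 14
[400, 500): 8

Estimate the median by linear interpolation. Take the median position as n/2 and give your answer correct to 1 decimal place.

328.6

Cumulative frequencies: 7, 14, 28, 36
n = 36; position = n/2 = 18.
This falls in the class [300, 400): L = 300, F = 14, f = 14, h = 100.
Median ≈ 300 + ((18 − 14) / 14) × 100 = 328.5714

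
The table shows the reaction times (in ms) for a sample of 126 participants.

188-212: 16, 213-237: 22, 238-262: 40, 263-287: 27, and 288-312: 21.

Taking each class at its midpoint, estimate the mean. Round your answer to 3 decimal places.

252.976

Midpoints: 200, 225, 250, 275, 300
Σfm = 16×200 + 22×225 + 40×250 + 27×275 + 21×300 = 31875
n = Σf = 126
Mean = 31875 / 126 = 252.9762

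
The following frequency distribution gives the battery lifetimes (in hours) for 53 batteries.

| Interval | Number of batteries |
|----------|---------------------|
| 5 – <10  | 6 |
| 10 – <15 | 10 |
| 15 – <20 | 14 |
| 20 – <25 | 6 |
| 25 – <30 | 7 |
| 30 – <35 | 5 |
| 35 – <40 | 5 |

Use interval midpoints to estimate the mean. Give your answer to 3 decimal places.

20.613

Midpoints: 7.5, 12.5, 17.5, 22.5, 27.5, 32.5, 37.5
Σfm = 6×7.5 + 10×12.5 + 14×17.5 + 6×22.5 + 7×27.5 + 5×32.5 + 5×37.5 = 1092.5
n = Σf = 53
Mean = 1092.5 / 53 = 20.6132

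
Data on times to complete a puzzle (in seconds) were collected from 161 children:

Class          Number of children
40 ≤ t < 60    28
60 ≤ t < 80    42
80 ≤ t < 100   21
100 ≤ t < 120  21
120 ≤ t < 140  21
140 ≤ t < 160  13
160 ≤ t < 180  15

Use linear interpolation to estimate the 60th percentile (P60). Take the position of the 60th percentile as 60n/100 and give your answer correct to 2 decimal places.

Cumulative frequencies: 28, 70, 91, 112, 133, 146, 161
n = 161; position = 60n/100 = 96.6.
This falls in the class 100 ≤ t < 120: L = 100, F = 91, f = 21, h = 20.
60th percentile ≈ 100 + ((96.6 − 91) / 21) × 20 = 105.3333

105.33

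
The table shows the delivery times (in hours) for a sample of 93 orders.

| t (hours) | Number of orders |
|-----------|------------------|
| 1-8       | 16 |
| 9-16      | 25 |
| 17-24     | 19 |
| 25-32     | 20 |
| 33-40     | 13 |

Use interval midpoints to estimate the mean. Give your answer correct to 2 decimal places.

Midpoints: 4.5, 12.5, 20.5, 28.5, 36.5
Σfm = 16×4.5 + 25×12.5 + 19×20.5 + 20×28.5 + 13×36.5 = 1818.5
n = Σf = 93
Mean = 1818.5 / 93 = 19.5538

19.55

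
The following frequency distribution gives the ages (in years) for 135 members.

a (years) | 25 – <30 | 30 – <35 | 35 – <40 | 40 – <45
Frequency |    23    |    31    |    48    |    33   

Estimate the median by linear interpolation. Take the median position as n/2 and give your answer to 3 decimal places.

36.406

Cumulative frequencies: 23, 54, 102, 135
n = 135; position = n/2 = 67.5.
This falls in the class 35 – <40: L = 35, F = 54, f = 48, h = 5.
Median ≈ 35 + ((67.5 − 54) / 48) × 5 = 36.4062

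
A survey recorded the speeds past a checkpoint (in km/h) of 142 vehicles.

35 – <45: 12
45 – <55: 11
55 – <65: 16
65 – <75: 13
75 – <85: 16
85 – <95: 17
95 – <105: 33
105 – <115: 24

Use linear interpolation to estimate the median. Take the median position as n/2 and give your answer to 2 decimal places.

86.76

Cumulative frequencies: 12, 23, 39, 52, 68, 85, 118, 142
n = 142; position = n/2 = 71.
This falls in the class 85 – <95: L = 85, F = 68, f = 17, h = 10.
Median ≈ 85 + ((71 − 68) / 17) × 10 = 86.7647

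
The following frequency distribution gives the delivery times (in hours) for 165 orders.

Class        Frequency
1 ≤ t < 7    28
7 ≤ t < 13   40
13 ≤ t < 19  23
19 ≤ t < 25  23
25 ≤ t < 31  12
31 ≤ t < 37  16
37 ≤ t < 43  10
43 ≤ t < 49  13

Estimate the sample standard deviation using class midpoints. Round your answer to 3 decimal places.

13.139

Midpoints: 4, 10, 16, 22, 28, 34, 40, 46
n = 165, Σfm = 3264, mean = 19.7818
Σfm² = 92880
Σf(m − x̄)² = Σfm² − (Σfm)²/n = 92880 − 3264²/165 = 28312.1455
Sample variance = 28312.1455 / 164 = 172.6350
Standard deviation = √172.6350 = 13.1391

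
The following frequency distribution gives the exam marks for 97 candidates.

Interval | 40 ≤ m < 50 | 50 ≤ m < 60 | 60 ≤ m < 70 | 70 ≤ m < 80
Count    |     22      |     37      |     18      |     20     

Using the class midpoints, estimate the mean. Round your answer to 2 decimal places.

58.71

Midpoints: 45, 55, 65, 75
Σfm = 22×45 + 37×55 + 18×65 + 20×75 = 5695
n = Σf = 97
Mean = 5695 / 97 = 58.7113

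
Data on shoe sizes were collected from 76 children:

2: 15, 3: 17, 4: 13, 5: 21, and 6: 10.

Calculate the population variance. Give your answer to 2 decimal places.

1.81

Values: 2, 3, 4, 5, 6
n = 76, Σfx = 298, mean = 3.9211
Σfx² = 1306
Σf(x − x̄)² = Σfx² − (Σfx)²/n = 1306 − 298²/76 = 137.5263
Population variance = 137.5263 / 76 = 1.8096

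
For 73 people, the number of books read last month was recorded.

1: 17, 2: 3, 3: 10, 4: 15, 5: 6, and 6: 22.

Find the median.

4

Cumulative frequencies: 17, 20, 30, 45, 51, 73
n = 73, so the median is the value in position (n+1)/2 = 37.
Position 37 falls at value 4.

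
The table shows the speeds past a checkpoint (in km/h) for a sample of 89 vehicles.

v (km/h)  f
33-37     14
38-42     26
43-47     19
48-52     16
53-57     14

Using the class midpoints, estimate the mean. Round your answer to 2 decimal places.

44.44

Midpoints: 35, 40, 45, 50, 55
Σfm = 14×35 + 26×40 + 19×45 + 16×50 + 14×55 = 3955
n = Σf = 89
Mean = 3955 / 89 = 44.4382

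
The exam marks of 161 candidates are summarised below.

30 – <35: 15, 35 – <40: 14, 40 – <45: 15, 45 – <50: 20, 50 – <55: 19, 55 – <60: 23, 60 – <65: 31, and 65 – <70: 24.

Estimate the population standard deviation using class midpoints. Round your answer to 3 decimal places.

Midpoints: 32.5, 37.5, 42.5, 47.5, 52.5, 57.5, 62.5, 67.5
n = 161, Σfm = 8477.5, mean = 52.6553
Σfm² = 466606.25
Σf(m − x̄)² = Σfm² − (Σfm)²/n = 466606.25 − 8477.5²/161 = 20221.1180
Population variance = 20221.1180 / 161 = 125.5970
Standard deviation = √125.5970 = 11.2070

11.207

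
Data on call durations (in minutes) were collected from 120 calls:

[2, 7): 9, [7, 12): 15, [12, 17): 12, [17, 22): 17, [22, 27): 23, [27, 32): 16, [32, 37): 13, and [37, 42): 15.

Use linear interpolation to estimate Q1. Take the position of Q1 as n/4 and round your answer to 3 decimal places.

14.500

Cumulative frequencies: 9, 24, 36, 53, 76, 92, 105, 120
n = 120; position = n/4 = 30.
This falls in the class [12, 17): L = 12, F = 24, f = 12, h = 5.
Lower quartile ≈ 12 + ((30 − 24) / 12) × 5 = 14.5000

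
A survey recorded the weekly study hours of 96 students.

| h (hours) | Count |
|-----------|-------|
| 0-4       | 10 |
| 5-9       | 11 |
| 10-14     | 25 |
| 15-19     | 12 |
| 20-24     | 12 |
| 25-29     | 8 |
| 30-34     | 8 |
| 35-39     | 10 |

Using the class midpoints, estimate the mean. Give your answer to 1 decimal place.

Midpoints: 2, 7, 12, 17, 22, 27, 32, 37
Σfm = 10×2 + 11×7 + 25×12 + 12×17 + 12×22 + 8×27 + 8×32 + 10×37 = 1707
n = Σf = 96
Mean = 1707 / 96 = 17.7812

17.8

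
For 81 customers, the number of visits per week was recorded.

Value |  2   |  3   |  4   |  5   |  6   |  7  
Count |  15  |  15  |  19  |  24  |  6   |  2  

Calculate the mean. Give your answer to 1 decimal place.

Values: 2, 3, 4, 5, 6, 7
Σfx = 15×2 + 15×3 + 19×4 + 24×5 + 6×6 + 2×7 = 321
n = Σf = 81
Mean = 321 / 81 = 3.9630

4.0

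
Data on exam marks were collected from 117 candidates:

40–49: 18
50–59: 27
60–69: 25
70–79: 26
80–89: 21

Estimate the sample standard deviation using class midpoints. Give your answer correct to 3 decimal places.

13.416

Midpoints: 44.5, 54.5, 64.5, 74.5, 84.5
n = 117, Σfm = 7596.5, mean = 64.9274
Σfm² = 514099.25
Σf(m − x̄)² = Σfm² − (Σfm)²/n = 514099.25 − 7596.5²/117 = 20878.6325
Sample variance = 20878.6325 / 116 = 179.9882
Standard deviation = √179.9882 = 13.4160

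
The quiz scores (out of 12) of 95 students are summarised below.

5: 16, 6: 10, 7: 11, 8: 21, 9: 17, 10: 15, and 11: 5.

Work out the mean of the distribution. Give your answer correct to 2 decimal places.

Values: 5, 6, 7, 8, 9, 10, 11
Σfx = 16×5 + 10×6 + 11×7 + 21×8 + 17×9 + 15×10 + 5×11 = 743
n = Σf = 95
Mean = 743 / 95 = 7.8211

7.82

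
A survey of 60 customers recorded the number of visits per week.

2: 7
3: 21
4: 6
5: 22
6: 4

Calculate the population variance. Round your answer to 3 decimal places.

Values: 2, 3, 4, 5, 6
n = 60, Σfx = 235, mean = 3.9167
Σfx² = 1007
Σf(x − x̄)² = Σfx² − (Σfx)²/n = 1007 − 235²/60 = 86.5833
Population variance = 86.5833 / 60 = 1.4431

1.443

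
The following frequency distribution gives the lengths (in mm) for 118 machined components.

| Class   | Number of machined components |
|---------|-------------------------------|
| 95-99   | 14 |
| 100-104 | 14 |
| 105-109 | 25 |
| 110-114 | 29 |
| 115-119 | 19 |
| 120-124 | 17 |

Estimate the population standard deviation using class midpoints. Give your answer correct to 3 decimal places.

Midpoints: 97, 102, 107, 112, 117, 122
n = 118, Σfm = 13006, mean = 110.2203
Σfm² = 1440502
Σf(m − x̄)² = Σfm² − (Σfm)²/n = 1440502 − 13006²/118 = 6976.2712
Population variance = 6976.2712 / 118 = 59.1209
Standard deviation = √59.1209 = 7.6890

7.689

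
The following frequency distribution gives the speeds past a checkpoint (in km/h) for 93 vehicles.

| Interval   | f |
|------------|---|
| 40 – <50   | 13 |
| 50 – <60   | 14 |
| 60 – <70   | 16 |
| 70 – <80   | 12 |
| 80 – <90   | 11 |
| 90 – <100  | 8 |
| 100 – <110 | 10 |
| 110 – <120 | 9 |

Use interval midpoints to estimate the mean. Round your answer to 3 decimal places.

Midpoints: 45, 55, 65, 75, 85, 95, 105, 115
Σfm = 13×45 + 14×55 + 16×65 + 12×75 + 11×85 + 8×95 + 10×105 + 9×115 = 7075
n = Σf = 93
Mean = 7075 / 93 = 76.0753

76.075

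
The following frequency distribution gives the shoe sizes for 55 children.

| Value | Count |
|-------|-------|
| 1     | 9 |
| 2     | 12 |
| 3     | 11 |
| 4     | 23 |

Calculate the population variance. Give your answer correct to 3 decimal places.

Values: 1, 2, 3, 4
n = 55, Σfx = 158, mean = 2.8727
Σfx² = 524
Σf(x − x̄)² = Σfx² − (Σfx)²/n = 524 − 158²/55 = 70.1091
Population variance = 70.1091 / 55 = 1.2747

1.275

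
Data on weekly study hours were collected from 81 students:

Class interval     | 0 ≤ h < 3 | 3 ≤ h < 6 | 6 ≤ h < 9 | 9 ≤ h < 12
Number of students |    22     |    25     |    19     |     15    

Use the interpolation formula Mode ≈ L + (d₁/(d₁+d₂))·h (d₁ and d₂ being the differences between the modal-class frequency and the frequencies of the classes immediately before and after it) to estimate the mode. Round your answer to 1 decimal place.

4.0

Modal class: 3 ≤ h < 6 (highest frequency 25).
d₁ = 25 − 22 = 3, d₂ = 25 − 19 = 6
Mode ≈ 3 + (3/(3+6)) × 3 = 3 + 1.0000 = 4.0000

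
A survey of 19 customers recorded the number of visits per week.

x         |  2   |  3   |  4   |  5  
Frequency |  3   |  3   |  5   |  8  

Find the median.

4

Cumulative frequencies: 3, 6, 11, 19
n = 19, so the median is the value in position (n+1)/2 = 10.
Position 10 falls at value 4.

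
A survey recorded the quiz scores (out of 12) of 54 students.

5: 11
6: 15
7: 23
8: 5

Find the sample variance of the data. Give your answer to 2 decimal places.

0.85

Values: 5, 6, 7, 8
n = 54, Σfx = 346, mean = 6.4074
Σfx² = 2262
Σf(x − x̄)² = Σfx² − (Σfx)²/n = 2262 − 346²/54 = 45.0370
Sample variance = 45.0370 / 53 = 0.8498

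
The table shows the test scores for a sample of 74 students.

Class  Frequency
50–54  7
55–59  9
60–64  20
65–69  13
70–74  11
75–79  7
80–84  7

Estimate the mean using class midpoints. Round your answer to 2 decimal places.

66.12

Midpoints: 52, 57, 62, 67, 72, 77, 82
Σfm = 7×52 + 9×57 + 20×62 + 13×67 + 11×72 + 7×77 + 7×82 = 4893
n = Σf = 74
Mean = 4893 / 74 = 66.1216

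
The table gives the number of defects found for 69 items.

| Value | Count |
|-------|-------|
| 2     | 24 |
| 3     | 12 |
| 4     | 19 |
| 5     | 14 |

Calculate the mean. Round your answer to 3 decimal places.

Values: 2, 3, 4, 5
Σfx = 24×2 + 12×3 + 19×4 + 14×5 = 230
n = Σf = 69
Mean = 230 / 69 = 3.3333

3.333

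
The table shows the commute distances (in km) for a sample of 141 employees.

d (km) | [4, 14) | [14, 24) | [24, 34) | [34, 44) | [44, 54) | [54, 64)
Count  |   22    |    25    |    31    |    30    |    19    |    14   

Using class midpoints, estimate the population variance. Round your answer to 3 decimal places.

236.226

Midpoints: 9, 19, 29, 39, 49, 59
n = 141, Σfm = 4499, mean = 31.9078
Σfm² = 176861
Σf(m − x̄)² = Σfm² − (Σfm)²/n = 176861 − 4499²/141 = 33307.8014
Population variance = 33307.8014 / 141 = 236.2255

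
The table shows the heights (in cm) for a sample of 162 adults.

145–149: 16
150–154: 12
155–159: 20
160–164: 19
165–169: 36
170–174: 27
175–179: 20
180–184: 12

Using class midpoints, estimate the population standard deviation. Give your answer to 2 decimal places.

Midpoints: 147, 152, 157, 162, 167, 172, 177, 182
n = 162, Σfm = 26774, mean = 165.2716
Σfm² = 4441448
Σf(m − x̄)² = Σfm² − (Σfm)²/n = 4441448 − 26774²/162 = 16466.0494
Population variance = 16466.0494 / 162 = 101.6423
Standard deviation = √101.6423 = 10.0818

10.08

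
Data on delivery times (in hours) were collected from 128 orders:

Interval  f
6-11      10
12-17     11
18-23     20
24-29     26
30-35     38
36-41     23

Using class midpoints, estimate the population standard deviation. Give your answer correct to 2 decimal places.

Midpoints: 8.5, 14.5, 20.5, 26.5, 32.5, 38.5
n = 128, Σfm = 3464, mean = 27.0625
Σfm² = 103928
Σf(m − x̄)² = Σfm² − (Σfm)²/n = 103928 − 3464²/128 = 10183.5000
Population variance = 10183.5000 / 128 = 79.5586
Standard deviation = √79.5586 = 8.9196

8.92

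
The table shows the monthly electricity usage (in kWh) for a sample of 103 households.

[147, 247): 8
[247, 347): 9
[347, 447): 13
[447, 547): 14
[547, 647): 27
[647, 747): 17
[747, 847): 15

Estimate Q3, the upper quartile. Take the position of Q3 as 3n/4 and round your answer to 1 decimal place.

683.8

Cumulative frequencies: 8, 17, 30, 44, 71, 88, 103
n = 103; position = 3n/4 = 77.25.
This falls in the class [647, 747): L = 647, F = 71, f = 17, h = 100.
Upper quartile ≈ 647 + ((77.25 − 71) / 17) × 100 = 683.7647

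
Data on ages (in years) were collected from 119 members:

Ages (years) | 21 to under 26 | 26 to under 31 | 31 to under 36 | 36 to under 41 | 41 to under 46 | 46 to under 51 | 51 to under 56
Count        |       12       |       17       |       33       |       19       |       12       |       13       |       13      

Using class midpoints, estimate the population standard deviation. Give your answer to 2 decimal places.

Midpoints: 23.5, 28.5, 33.5, 38.5, 43.5, 48.5, 53.5
n = 119, Σfm = 4451.5, mean = 37.4076
Σfm² = 176127.75
Σf(m − x̄)² = Σfm² − (Σfm)²/n = 176127.75 − 4451.5²/119 = 9607.9832
Population variance = 9607.9832 / 119 = 80.7394
Standard deviation = √80.7394 = 8.9855

8.99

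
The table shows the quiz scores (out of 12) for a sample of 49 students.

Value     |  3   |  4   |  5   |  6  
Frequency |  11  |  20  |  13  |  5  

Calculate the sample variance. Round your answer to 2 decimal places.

Values: 3, 4, 5, 6
n = 49, Σfx = 208, mean = 4.2449
Σfx² = 924
Σf(x − x̄)² = Σfx² − (Σfx)²/n = 924 − 208²/49 = 41.0612
Sample variance = 41.0612 / 48 = 0.8554

0.86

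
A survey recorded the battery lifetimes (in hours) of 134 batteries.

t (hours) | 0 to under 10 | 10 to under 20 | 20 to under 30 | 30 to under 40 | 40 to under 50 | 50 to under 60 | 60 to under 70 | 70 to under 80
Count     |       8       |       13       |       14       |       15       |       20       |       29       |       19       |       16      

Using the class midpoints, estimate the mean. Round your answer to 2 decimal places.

Midpoints: 5, 15, 25, 35, 45, 55, 65, 75
Σfm = 8×5 + 13×15 + 14×25 + 15×35 + 20×45 + 29×55 + 19×65 + 16×75 = 6040
n = Σf = 134
Mean = 6040 / 134 = 45.0746

45.07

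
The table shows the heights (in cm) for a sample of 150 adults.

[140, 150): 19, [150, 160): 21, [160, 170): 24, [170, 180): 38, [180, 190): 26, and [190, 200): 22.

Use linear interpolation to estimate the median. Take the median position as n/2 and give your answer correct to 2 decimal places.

172.89

Cumulative frequencies: 19, 40, 64, 102, 128, 150
n = 150; position = n/2 = 75.
This falls in the class [170, 180): L = 170, F = 64, f = 38, h = 10.
Median ≈ 170 + ((75 − 64) / 38) × 10 = 172.8947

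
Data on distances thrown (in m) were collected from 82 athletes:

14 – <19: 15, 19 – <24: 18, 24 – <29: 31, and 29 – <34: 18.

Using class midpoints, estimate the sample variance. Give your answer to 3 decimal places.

Midpoints: 16.5, 21.5, 26.5, 31.5
n = 82, Σfm = 2023, mean = 24.6707
Σfm² = 52034.5
Σf(m − x̄)² = Σfm² − (Σfm)²/n = 52034.5 − 2023²/82 = 2125.6098
Sample variance = 2125.6098 / 81 = 26.2421

26.242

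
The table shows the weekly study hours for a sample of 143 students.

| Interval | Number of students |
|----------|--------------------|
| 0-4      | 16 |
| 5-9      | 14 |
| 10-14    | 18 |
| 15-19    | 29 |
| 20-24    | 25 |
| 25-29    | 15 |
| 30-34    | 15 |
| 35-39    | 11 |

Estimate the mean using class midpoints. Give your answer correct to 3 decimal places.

18.748

Midpoints: 2, 7, 12, 17, 22, 27, 32, 37
Σfm = 16×2 + 14×7 + 18×12 + 29×17 + 25×22 + 15×27 + 15×32 + 11×37 = 2681
n = Σf = 143
Mean = 2681 / 143 = 18.7483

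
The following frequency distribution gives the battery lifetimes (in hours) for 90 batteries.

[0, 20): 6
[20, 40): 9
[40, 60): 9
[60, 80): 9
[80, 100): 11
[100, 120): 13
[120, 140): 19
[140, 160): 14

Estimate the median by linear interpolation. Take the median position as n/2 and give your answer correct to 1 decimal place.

Cumulative frequencies: 6, 15, 24, 33, 44, 57, 76, 90
n = 90; position = n/2 = 45.
This falls in the class [100, 120): L = 100, F = 44, f = 13, h = 20.
Median ≈ 100 + ((45 − 44) / 13) × 20 = 101.5385

101.5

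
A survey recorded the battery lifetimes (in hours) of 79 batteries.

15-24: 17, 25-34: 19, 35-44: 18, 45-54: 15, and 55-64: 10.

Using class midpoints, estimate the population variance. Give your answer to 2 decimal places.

Midpoints: 19.5, 29.5, 39.5, 49.5, 59.5
n = 79, Σfm = 2940.5, mean = 37.2215
Σfm² = 123239.75
Σf(m − x̄)² = Σfm² − (Σfm)²/n = 123239.75 − 2940.5²/79 = 13789.8734
Population variance = 13789.8734 / 79 = 174.5554

174.56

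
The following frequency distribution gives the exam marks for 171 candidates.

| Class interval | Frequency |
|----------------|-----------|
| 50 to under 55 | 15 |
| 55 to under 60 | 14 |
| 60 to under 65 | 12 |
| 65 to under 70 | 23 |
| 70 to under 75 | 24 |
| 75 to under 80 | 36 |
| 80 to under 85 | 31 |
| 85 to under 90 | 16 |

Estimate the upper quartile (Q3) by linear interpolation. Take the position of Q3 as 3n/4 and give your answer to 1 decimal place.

Cumulative frequencies: 15, 29, 41, 64, 88, 124, 155, 171
n = 171; position = 3n/4 = 128.25.
This falls in the class 80 to under 85: L = 80, F = 124, f = 31, h = 5.
Upper quartile ≈ 80 + ((128.25 − 124) / 31) × 5 = 80.6855

80.7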